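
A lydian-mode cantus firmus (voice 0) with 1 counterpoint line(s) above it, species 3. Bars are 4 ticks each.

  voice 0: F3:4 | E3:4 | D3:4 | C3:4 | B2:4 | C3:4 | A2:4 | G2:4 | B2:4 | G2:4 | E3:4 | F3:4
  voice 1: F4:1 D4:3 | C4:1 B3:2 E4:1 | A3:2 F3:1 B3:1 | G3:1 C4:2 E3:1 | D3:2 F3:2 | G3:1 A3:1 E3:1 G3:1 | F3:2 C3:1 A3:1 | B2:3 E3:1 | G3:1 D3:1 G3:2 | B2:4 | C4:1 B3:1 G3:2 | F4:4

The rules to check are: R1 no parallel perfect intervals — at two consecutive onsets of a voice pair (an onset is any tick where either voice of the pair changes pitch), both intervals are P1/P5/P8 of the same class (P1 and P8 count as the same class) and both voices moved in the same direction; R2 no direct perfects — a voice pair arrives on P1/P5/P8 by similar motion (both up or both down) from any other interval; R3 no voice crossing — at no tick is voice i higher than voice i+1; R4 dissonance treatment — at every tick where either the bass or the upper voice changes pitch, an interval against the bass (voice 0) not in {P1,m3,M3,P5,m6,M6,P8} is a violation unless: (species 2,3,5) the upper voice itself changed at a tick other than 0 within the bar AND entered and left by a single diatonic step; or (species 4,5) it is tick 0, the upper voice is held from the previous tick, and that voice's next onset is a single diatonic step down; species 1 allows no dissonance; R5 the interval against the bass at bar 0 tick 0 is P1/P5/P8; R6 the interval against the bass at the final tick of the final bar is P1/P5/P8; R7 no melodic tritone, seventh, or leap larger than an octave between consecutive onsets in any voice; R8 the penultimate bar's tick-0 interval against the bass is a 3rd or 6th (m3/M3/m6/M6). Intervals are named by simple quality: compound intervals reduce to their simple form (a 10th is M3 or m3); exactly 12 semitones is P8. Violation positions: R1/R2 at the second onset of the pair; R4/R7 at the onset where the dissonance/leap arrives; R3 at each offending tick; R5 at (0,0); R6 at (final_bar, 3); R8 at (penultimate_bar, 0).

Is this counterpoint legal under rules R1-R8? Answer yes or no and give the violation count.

bar 0: v0=F3 v1=F4 (P8)
bar 1: v0=E3 v1=C4 (m6)
bar 2: v0=D3 v1=A3 (P5)
bar 3: v0=C3 v1=G3 (P5)
bar 4: v0=B2 v1=D3 (m3)
bar 5: v0=C3 v1=G3 (P5)
bar 6: v0=A2 v1=F3 (m6)
bar 7: v0=G2 v1=B2 (M3)
bar 8: v0=B2 v1=G3 (m6)
bar 9: v0=G2 v1=B2 (M3)
bar 10: v0=E3 v1=C4 (m6)
bar 11: v0=F3 v1=F4 (P8)
  R2 @ bar2.0: E3/E4 P8 -> D3/A3 P5 similar
  R7 @ bar2.3: F3->B3 leap 6st
  R2 @ bar3.0: D3/B3 M6 -> C3/G3 P5 similar
  R4 @ bar4.2: B2/F3 TT untreated
  R2 @ bar5.0: B2/F3 TT -> C3/G3 P5 similar
  R7 @ bar7.0: A3->B2 leap 10st
  R7 @ bar10.0: B2->C4 leap 13st
  R2 @ bar11.0: E3/G3 m3 -> F3/F4 P8 similar
  R7 @ bar11.0: G3->F4 leap 10st

No (9 violations)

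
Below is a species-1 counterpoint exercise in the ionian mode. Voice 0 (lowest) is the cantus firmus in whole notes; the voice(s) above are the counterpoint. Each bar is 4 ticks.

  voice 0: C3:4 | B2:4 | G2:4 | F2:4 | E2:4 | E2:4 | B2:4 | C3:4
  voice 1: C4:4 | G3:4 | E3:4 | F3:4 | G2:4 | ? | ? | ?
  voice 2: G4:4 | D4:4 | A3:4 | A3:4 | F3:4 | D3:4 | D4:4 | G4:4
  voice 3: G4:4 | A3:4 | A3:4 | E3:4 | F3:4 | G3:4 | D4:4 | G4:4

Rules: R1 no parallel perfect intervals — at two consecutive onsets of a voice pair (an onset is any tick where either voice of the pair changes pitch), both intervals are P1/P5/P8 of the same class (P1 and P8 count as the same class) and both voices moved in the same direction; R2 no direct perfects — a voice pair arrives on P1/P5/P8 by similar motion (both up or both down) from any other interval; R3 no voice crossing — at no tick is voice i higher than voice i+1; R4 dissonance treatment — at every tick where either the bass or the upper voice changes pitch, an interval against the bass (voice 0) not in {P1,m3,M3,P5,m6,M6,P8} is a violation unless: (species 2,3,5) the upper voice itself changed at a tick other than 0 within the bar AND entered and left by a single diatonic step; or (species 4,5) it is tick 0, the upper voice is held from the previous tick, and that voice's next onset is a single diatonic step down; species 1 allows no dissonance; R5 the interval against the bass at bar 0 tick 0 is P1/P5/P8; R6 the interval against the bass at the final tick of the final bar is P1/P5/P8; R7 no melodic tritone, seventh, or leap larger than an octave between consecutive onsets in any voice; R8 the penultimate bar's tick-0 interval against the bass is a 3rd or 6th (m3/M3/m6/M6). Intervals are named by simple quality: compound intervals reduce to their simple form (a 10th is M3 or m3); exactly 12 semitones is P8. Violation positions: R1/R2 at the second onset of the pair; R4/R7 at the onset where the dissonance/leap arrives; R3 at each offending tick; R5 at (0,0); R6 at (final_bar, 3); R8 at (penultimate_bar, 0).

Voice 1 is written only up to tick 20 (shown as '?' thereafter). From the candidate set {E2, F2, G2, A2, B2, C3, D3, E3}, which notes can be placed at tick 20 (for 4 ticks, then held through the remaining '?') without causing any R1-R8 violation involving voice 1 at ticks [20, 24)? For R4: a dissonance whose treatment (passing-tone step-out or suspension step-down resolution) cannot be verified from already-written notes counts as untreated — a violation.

{B2, E2, G2}

E2: legal
F2: violates R4
G2: legal
A2: violates R4
B2: legal
C3: violates R2
D3: violates R4
E3: violates R3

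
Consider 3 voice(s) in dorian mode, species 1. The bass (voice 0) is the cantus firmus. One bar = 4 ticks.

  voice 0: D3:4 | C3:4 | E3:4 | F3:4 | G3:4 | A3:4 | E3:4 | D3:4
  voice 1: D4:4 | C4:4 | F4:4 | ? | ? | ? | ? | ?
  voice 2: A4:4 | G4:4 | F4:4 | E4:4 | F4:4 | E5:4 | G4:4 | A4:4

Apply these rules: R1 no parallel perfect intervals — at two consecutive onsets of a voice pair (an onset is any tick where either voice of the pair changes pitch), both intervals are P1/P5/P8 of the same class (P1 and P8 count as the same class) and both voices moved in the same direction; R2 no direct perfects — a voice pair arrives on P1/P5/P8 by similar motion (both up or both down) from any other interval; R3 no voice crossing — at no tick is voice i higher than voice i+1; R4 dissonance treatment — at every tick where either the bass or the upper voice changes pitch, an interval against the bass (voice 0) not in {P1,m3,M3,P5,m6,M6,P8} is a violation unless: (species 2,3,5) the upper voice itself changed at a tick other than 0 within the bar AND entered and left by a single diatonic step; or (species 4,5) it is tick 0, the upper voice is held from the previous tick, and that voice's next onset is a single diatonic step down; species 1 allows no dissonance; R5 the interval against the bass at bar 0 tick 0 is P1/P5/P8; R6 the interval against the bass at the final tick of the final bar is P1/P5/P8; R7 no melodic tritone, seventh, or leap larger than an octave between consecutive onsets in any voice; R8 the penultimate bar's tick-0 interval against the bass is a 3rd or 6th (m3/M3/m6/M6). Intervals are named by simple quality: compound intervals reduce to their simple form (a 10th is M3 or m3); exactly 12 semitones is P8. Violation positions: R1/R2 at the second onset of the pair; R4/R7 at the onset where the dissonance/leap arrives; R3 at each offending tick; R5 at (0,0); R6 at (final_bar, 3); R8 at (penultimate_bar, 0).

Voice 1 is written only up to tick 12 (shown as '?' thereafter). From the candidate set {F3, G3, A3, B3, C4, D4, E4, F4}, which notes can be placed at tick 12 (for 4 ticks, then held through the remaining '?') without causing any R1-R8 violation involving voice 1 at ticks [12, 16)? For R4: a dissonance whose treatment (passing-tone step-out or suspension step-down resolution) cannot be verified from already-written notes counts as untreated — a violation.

{C4, D4, F3}

F3: legal
G3: violates R4,R7
A3: violates R2
B3: violates R4,R7
C4: legal
D4: legal
E4: violates R1,R4
F4: violates R3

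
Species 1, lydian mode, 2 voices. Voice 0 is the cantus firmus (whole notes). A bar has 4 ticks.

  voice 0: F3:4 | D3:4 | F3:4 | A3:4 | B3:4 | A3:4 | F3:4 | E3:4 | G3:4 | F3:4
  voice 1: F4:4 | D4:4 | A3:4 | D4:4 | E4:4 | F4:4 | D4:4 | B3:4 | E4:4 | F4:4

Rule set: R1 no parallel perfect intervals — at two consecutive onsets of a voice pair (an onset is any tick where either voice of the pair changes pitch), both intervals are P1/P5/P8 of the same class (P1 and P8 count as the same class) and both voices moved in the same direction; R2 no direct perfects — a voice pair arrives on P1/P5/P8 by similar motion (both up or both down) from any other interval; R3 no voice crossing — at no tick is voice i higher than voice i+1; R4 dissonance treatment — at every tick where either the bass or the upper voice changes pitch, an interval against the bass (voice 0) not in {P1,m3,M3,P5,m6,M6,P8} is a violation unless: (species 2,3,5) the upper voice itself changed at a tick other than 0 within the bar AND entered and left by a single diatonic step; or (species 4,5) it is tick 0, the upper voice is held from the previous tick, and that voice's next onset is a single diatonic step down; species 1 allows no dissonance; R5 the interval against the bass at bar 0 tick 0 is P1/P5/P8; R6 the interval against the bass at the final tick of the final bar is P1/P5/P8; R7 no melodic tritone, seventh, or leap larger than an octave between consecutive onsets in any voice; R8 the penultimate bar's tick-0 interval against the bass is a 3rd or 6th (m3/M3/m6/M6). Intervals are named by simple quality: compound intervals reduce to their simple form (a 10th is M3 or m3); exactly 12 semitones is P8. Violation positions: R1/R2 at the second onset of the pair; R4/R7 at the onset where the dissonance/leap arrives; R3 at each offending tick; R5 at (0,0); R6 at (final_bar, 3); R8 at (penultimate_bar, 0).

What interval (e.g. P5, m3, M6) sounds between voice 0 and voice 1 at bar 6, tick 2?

voice 0=F3 voice 1=D4 -> M6

M6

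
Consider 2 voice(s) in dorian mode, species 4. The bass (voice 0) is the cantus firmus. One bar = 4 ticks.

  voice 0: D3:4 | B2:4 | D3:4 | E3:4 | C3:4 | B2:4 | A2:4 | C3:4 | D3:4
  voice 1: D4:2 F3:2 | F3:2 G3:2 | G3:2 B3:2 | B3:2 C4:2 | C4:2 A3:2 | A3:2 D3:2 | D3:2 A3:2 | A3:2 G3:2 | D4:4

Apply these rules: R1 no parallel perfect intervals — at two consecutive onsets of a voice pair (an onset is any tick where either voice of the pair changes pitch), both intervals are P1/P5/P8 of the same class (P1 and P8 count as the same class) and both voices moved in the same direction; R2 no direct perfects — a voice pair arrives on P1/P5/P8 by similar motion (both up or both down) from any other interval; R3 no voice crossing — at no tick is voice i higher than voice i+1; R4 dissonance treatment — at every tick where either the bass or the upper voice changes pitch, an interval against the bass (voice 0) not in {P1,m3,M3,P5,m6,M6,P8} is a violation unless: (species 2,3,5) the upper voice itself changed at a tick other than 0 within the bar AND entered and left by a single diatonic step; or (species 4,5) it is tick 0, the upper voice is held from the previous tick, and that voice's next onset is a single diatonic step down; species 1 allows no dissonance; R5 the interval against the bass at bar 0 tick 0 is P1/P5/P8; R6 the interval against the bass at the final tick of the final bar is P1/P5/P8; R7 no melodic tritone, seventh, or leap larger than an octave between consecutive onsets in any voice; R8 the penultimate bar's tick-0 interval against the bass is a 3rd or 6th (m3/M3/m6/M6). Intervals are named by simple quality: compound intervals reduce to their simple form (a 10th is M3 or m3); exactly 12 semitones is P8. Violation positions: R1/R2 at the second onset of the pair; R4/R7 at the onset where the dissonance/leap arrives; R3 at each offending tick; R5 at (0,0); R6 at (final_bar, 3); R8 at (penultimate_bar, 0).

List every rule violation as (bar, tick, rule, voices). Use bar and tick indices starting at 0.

bar 0: v0=D3 v1=D4 downbeat P8
bar 1: v0=B2 v1=F3 downbeat TT
bar 2: v0=D3 v1=G3 downbeat P4
bar 3: v0=E3 v1=B3 downbeat P5
bar 4: v0=C3 v1=C4 downbeat P8
bar 5: v0=B2 v1=A3 downbeat m7
bar 6: v0=A2 v1=D3 downbeat P4
bar 7: v0=C3 v1=A3 downbeat M6
bar 8: v0=D3 v1=D4 downbeat P8
  -> R4 @ bar 1 tick 0 v(0, 1): B2/F3 TT untreated
  -> R4 @ bar 2 tick 0 v(0, 1): D3/G3 P4 untreated
  -> R4 @ bar 5 tick 0 v(0, 1): B2/A3 m7 untreated
  -> R4 @ bar 6 tick 0 v(0, 1): A2/D3 P4 untreated
  -> R2 @ bar 8 tick 0 v(0, 1): C3/G3 P5 -> D3/D4 P8 similar

(1, 0, R4, (0, 1))
(2, 0, R4, (0, 1))
(5, 0, R4, (0, 1))
(6, 0, R4, (0, 1))
(8, 0, R2, (0, 1))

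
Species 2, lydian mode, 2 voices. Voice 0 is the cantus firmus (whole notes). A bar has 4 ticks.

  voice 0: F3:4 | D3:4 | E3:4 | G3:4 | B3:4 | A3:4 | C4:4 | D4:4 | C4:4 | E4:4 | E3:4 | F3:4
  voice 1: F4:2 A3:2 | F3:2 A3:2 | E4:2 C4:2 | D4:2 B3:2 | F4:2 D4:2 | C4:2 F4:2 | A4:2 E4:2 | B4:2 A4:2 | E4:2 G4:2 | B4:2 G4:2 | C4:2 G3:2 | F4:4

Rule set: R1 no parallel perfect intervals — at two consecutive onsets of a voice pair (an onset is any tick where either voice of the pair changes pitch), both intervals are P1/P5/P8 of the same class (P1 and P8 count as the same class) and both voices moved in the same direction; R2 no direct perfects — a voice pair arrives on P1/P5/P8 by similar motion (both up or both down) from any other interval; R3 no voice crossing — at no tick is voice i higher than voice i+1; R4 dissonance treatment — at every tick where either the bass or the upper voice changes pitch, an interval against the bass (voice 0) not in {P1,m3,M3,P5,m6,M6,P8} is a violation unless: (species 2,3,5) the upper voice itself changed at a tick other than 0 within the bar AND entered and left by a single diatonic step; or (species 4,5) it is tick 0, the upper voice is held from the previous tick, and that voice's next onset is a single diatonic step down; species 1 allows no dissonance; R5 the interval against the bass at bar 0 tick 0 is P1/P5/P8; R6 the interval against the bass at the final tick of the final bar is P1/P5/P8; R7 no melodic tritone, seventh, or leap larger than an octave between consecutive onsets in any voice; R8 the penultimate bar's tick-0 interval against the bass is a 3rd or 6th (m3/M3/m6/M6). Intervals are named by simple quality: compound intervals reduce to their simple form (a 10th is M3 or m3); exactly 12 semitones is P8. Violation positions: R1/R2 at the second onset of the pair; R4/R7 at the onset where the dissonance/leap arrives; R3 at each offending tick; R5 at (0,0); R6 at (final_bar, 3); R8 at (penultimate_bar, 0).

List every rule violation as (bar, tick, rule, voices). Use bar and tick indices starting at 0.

bar 0: v0=F3 v1=F4 downbeat P8
bar 1: v0=D3 v1=F3 downbeat m3
bar 2: v0=E3 v1=E4 downbeat P8
bar 3: v0=G3 v1=D4 downbeat P5
bar 4: v0=B3 v1=F4 downbeat TT
bar 5: v0=A3 v1=C4 downbeat m3
bar 6: v0=C4 v1=A4 downbeat M6
bar 7: v0=D4 v1=B4 downbeat M6
bar 8: v0=C4 v1=E4 downbeat M3
bar 9: v0=E4 v1=B4 downbeat P5
bar 10: v0=E3 v1=C4 downbeat m6
bar 11: v0=F3 v1=F4 downbeat P8
  -> R2 @ bar 2 tick 0 v(0, 1): D3/A3 P5 -> E3/E4 P8 similar
  -> R2 @ bar 3 tick 0 v(0, 1): E3/C4 m6 -> G3/D4 P5 similar
  -> R4 @ bar 4 tick 0 v(0, 1): B3/F4 TT untreated
  -> R7 @ bar 4 tick 0 v(1,): B3->F4 leap 6st
  -> R1 @ bar 9 tick 0 v(0, 1): C4/G4 P5 -> E4/B4 P5 similar
  -> R2 @ bar 11 tick 0 v(0, 1): E3/G3 m3 -> F3/F4 P8 similar
  -> R7 @ bar 11 tick 0 v(1,): G3->F4 leap 10st

(2, 0, R2, (0, 1))
(3, 0, R2, (0, 1))
(4, 0, R4, (0, 1))
(4, 0, R7, (1,))
(9, 0, R1, (0, 1))
(11, 0, R2, (0, 1))
(11, 0, R7, (1,))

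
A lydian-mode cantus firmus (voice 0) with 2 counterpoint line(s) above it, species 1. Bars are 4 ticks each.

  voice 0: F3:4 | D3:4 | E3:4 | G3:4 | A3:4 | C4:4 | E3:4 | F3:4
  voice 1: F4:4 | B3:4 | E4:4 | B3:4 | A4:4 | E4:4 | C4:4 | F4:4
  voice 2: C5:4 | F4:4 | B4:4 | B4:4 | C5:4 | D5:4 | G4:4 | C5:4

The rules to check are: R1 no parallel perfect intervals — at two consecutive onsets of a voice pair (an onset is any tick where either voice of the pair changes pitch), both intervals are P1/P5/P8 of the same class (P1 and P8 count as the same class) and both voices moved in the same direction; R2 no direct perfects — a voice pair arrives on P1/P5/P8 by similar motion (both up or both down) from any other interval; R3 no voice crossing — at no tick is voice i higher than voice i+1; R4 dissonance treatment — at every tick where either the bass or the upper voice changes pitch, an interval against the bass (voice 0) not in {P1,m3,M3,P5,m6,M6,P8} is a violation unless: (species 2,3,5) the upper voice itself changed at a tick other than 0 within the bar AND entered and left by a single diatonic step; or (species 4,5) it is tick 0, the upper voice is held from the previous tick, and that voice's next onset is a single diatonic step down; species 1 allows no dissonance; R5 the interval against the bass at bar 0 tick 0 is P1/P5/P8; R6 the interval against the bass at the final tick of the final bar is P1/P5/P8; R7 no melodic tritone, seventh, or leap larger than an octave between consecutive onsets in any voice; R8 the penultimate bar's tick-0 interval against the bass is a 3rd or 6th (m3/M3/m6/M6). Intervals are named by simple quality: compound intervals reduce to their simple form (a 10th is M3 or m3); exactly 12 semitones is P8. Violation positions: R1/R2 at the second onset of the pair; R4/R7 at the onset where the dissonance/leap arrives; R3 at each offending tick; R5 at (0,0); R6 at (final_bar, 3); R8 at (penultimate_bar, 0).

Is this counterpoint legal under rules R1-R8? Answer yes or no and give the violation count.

bar 0: v0=F3 v1=F4 v2=C5 (P5)
bar 1: v0=D3 v1=B3 v2=F4 (m3)
bar 2: v0=E3 v1=E4 v2=B4 (P5)
bar 3: v0=G3 v1=B3 v2=B4 (M3)
bar 4: v0=A3 v1=A4 v2=C5 (m3)
bar 5: v0=C4 v1=E4 v2=D5 (M2)
bar 6: v0=E3 v1=C4 v2=G4 (m3)
bar 7: v0=F3 v1=F4 v2=C5 (P5)
  R7 @ bar1.0: F4->B3 leap 6st
  R2 @ bar2.0: D3/B3 M6 -> E3/E4 P8 similar
  R2 @ bar2.0: D3/F4 m3 -> E3/B4 P5 similar
  R2 @ bar2.0: B3/F4 TT -> E4/B4 P5 similar
  R7 @ bar2.0: F4->B4 leap 6st
  R2 @ bar4.0: G3/B3 M3 -> A3/A4 P8 similar
  R7 @ bar4.0: B3->A4 leap 10st
  R4 @ bar5.0: C4/D5 M2 untreated
  R2 @ bar6.0: E4/D5 m7 -> C4/G4 P5 similar
  R1 @ bar7.0: C4/G4 P5 -> F4/C5 P5 similar
  R2 @ bar7.0: E3/C4 m6 -> F3/F4 P8 similar
  R2 @ bar7.0: E3/G4 m3 -> F3/C5 P5 similar

No (12 violations)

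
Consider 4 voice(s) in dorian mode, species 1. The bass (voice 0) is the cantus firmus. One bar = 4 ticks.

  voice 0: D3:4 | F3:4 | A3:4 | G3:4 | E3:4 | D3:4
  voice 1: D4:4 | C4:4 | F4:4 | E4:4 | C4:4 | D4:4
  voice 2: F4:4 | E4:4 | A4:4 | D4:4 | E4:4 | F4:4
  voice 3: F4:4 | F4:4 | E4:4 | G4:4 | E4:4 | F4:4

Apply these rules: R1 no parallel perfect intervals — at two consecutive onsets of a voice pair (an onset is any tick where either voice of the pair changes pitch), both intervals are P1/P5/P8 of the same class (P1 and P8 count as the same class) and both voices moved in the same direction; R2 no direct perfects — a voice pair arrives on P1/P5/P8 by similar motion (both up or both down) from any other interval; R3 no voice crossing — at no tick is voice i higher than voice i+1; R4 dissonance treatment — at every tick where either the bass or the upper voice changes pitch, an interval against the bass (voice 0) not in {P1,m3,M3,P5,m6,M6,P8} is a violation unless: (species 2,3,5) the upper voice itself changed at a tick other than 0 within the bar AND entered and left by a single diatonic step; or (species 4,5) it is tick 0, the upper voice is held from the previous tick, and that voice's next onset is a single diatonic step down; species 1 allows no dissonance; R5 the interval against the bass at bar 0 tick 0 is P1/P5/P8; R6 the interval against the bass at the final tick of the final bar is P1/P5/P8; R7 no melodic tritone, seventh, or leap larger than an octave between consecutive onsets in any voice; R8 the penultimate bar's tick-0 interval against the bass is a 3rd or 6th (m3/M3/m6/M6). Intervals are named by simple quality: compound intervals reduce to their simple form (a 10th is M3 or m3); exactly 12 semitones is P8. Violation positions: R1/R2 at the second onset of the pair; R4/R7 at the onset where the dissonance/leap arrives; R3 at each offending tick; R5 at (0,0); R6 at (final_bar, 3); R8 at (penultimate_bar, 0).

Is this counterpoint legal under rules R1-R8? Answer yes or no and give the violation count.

bar 0: v0=D3 v1=D4 v2=F4 v3=F4 (m3)
bar 1: v0=F3 v1=C4 v2=E4 v3=F4 (P8)
bar 2: v0=A3 v1=F4 v2=A4 v3=E4 (P5)
bar 3: v0=G3 v1=E4 v2=D4 v3=G4 (P8)
bar 4: v0=E3 v1=C4 v2=E4 v3=E4 (P8)
bar 5: v0=D3 v1=D4 v2=F4 v3=F4 (m3)
  R5 @ bar0.0: opens on m3
  R5 @ bar0.0: opens on m3
  R4 @ bar1.0: F3/E4 M7 untreated
  R2 @ bar2.0: F3/E4 M7 -> A3/A4 P8 similar
  R3 @ bar2.0: A4 above E4
  R3 @ bar2.1: A4 above E4
  R3 @ bar2.2: A4 above E4
  R3 @ bar2.3: A4 above E4
  R2 @ bar3.0: A3/A4 P8 -> G3/D4 P5 similar
  R3 @ bar3.0: E4 above D4
  R3 @ bar3.1: E4 above D4
  R3 @ bar3.2: E4 above D4
  R3 @ bar3.3: E4 above D4
  R1 @ bar4.0: G3/G4 P8 -> E3/E4 P8 similar
  R8 @ bar4.0: penult P8 not 3rd/6th
  R8 @ bar4.0: penult P8 not 3rd/6th
  R1 @ bar5.0: E4/E4 P1 -> F4/F4 P1 similar
  R6 @ bar5.3: closes on m3
  R6 @ bar5.3: closes on m3

No (19 violations)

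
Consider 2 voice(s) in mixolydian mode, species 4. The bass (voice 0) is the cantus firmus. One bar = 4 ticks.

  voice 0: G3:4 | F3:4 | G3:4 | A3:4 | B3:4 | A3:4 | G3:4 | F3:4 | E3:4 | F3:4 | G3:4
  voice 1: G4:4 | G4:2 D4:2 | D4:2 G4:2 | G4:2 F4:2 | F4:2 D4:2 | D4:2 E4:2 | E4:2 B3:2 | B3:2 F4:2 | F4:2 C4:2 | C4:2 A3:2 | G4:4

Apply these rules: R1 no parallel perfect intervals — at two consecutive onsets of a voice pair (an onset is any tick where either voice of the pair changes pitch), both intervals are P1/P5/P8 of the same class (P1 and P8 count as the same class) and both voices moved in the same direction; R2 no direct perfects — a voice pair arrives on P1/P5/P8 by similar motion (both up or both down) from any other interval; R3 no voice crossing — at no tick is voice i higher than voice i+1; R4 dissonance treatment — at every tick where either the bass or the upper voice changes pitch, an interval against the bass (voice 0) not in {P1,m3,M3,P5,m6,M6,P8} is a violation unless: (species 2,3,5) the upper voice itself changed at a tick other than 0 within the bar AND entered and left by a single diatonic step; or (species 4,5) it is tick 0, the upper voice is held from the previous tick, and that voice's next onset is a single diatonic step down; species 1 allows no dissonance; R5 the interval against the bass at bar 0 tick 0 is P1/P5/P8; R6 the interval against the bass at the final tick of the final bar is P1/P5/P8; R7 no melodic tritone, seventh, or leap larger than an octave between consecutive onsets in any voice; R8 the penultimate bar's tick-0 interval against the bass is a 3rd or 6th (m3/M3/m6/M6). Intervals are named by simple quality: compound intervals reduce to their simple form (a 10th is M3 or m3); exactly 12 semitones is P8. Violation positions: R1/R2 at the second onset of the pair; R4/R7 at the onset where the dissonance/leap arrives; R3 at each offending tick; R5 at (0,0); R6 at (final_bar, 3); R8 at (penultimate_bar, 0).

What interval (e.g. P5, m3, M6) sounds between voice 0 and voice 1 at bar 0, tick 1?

voice 0=G3 voice 1=G4 -> P8

P8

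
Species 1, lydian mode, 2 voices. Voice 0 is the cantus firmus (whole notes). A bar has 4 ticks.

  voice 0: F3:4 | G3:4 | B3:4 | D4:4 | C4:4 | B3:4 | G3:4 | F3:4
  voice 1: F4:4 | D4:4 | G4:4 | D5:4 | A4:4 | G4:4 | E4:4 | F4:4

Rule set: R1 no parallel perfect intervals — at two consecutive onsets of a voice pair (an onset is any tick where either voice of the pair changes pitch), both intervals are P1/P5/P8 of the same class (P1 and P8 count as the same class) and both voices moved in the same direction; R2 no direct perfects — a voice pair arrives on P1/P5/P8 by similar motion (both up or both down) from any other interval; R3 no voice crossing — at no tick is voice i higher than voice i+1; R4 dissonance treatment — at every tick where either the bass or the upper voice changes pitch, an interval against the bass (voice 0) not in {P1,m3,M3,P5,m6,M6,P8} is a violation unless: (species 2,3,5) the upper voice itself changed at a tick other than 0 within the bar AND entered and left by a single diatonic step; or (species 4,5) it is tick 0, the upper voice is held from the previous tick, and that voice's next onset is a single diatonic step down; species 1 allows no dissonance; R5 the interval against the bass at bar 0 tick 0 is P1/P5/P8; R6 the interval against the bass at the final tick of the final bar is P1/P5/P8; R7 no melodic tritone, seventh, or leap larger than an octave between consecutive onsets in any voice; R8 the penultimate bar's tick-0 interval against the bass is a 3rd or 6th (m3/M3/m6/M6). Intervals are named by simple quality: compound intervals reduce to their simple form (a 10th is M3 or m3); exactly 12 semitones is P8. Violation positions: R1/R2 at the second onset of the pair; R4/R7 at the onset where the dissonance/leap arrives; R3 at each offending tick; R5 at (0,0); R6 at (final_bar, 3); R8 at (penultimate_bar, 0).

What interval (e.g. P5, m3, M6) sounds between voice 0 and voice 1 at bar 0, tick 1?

voice 0=F3 voice 1=F4 -> P8

P8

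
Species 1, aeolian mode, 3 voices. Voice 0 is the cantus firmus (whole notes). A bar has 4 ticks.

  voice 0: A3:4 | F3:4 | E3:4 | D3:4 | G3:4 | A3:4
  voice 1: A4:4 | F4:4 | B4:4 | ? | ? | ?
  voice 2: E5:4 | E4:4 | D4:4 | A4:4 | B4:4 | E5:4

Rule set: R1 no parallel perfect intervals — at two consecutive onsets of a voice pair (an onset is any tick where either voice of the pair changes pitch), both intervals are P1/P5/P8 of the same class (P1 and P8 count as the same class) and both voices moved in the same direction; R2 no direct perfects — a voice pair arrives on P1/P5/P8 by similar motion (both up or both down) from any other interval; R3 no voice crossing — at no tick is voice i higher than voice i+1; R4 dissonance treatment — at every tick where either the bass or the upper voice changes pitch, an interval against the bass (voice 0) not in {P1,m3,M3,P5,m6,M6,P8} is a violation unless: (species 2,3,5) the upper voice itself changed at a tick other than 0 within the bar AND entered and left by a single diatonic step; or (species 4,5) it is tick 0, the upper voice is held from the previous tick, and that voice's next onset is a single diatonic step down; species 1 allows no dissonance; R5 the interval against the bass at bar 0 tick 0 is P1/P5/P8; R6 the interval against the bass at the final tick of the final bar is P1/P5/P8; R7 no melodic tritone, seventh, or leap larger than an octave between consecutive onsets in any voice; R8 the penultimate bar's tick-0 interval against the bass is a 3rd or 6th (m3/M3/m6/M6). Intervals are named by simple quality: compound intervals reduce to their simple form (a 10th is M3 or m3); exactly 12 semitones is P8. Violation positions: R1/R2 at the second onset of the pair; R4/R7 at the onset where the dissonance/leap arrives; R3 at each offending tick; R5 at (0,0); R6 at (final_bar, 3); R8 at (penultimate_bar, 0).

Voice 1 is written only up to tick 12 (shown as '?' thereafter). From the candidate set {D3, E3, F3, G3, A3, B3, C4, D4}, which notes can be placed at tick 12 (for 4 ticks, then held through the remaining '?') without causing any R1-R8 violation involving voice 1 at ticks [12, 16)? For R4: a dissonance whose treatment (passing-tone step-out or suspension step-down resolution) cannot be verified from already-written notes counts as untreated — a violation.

{B3}

D3: violates R2,R7
E3: violates R4,R7
F3: violates R7
G3: violates R4,R7
A3: violates R1,R7
B3: legal
C4: violates R4,R7
D4: violates R2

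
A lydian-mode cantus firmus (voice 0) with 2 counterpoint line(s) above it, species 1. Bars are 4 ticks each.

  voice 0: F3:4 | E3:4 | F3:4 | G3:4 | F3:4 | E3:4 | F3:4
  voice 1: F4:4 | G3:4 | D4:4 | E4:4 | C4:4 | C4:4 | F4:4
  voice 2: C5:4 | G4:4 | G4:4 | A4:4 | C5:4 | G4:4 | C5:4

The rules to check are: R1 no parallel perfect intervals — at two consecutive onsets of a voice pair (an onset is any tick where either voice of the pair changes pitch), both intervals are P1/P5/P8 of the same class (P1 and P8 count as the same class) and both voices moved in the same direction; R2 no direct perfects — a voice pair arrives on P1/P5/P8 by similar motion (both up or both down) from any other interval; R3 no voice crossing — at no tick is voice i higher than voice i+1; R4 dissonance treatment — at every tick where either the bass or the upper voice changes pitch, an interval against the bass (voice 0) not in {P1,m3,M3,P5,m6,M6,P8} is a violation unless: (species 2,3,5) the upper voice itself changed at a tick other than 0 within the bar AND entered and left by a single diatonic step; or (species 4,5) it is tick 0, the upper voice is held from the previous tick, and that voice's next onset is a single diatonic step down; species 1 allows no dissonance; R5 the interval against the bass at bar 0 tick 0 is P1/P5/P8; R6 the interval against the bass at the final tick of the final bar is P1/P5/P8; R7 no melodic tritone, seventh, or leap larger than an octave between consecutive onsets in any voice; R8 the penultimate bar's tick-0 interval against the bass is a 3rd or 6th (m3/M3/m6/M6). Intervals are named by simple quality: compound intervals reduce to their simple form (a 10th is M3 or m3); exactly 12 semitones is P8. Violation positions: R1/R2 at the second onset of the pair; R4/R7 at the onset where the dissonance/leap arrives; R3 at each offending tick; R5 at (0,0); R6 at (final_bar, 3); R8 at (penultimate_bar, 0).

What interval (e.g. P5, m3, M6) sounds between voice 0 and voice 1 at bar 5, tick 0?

voice 0=E3 voice 1=C4 -> m6

m6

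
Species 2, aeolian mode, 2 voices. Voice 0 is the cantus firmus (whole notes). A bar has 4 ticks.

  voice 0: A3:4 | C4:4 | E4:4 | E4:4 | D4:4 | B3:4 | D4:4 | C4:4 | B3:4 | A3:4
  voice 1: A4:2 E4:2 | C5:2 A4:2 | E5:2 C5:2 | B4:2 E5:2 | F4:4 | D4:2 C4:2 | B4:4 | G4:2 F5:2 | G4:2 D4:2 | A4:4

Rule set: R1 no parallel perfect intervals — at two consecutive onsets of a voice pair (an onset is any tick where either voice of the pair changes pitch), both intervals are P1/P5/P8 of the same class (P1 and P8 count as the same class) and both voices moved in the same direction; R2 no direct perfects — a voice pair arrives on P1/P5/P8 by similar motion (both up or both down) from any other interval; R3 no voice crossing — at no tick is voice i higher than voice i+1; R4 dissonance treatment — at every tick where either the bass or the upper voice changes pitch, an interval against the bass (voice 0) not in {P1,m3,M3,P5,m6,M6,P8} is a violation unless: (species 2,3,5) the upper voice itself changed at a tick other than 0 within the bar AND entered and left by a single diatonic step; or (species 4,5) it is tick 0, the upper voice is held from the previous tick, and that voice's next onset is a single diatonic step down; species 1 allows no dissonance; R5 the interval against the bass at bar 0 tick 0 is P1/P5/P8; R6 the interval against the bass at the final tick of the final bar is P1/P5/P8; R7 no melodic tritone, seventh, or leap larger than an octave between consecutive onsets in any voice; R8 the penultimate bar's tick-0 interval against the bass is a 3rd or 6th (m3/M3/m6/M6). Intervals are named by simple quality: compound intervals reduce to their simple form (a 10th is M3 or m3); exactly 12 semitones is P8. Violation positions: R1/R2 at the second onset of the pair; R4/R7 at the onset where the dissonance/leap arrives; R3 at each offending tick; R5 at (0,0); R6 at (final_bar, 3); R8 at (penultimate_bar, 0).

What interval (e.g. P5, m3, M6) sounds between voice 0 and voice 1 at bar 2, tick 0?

P8

voice 0=E4 voice 1=E5 -> P8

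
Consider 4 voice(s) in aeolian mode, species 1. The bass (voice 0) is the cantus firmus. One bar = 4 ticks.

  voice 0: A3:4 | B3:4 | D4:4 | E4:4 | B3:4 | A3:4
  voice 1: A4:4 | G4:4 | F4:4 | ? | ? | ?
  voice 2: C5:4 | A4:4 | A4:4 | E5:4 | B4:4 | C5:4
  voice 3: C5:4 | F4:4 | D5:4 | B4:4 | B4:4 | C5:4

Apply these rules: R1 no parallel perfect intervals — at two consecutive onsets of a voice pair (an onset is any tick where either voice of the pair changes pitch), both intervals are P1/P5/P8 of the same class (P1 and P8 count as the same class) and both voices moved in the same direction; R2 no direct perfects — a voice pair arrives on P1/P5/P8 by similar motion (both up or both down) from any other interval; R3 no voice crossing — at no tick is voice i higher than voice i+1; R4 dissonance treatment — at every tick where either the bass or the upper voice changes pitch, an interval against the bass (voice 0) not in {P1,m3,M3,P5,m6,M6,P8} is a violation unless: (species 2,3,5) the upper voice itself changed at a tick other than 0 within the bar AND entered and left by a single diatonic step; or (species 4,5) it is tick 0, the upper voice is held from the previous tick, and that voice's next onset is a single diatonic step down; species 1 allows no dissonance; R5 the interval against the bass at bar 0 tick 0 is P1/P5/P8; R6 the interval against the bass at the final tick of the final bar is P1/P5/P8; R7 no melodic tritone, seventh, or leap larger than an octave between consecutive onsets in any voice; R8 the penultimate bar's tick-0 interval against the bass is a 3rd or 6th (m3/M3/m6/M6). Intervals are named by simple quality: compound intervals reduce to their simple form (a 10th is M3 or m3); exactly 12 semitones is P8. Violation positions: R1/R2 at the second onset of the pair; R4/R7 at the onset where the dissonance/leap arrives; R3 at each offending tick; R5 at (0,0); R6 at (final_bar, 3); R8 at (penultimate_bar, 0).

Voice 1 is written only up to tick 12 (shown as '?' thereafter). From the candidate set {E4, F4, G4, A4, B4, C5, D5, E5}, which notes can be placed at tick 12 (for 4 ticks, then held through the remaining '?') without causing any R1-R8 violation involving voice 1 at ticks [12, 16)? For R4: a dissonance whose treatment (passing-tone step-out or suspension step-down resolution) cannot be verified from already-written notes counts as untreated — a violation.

E4: violates R2
F4: violates R4
G4: legal
A4: violates R2,R4
B4: violates R2,R7
C5: legal
D5: violates R4
E5: violates R2,R7

{C5, G4}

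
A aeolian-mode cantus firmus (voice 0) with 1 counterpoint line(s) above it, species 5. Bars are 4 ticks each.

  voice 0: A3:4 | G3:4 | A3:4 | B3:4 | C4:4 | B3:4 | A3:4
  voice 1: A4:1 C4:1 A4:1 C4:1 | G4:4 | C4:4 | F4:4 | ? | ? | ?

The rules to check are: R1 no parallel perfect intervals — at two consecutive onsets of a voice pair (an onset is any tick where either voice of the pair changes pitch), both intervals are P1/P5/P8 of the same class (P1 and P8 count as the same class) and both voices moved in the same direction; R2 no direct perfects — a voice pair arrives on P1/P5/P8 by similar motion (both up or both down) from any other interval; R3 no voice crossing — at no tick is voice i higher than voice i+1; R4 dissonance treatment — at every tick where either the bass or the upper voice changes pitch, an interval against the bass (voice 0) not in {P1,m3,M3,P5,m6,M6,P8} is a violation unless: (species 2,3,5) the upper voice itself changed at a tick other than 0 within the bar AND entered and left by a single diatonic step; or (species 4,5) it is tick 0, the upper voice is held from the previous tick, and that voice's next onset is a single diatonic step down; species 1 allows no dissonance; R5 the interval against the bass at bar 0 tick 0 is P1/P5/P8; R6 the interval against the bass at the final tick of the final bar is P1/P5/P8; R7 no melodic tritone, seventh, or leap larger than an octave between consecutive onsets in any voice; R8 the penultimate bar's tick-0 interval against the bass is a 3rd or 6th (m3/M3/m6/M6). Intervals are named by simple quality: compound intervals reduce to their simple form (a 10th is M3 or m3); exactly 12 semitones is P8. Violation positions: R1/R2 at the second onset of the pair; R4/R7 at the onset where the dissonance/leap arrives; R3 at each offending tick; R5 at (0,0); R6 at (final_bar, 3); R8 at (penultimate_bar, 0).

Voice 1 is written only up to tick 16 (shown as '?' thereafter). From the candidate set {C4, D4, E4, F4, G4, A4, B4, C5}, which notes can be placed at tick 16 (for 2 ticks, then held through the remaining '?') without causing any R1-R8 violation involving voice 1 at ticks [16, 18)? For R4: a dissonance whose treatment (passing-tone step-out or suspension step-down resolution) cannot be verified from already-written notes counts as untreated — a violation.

{A4, C4, E4}

C4: legal
D4: violates R4
E4: legal
F4: violates R4
G4: violates R2
A4: legal
B4: violates R4,R7
C5: violates R2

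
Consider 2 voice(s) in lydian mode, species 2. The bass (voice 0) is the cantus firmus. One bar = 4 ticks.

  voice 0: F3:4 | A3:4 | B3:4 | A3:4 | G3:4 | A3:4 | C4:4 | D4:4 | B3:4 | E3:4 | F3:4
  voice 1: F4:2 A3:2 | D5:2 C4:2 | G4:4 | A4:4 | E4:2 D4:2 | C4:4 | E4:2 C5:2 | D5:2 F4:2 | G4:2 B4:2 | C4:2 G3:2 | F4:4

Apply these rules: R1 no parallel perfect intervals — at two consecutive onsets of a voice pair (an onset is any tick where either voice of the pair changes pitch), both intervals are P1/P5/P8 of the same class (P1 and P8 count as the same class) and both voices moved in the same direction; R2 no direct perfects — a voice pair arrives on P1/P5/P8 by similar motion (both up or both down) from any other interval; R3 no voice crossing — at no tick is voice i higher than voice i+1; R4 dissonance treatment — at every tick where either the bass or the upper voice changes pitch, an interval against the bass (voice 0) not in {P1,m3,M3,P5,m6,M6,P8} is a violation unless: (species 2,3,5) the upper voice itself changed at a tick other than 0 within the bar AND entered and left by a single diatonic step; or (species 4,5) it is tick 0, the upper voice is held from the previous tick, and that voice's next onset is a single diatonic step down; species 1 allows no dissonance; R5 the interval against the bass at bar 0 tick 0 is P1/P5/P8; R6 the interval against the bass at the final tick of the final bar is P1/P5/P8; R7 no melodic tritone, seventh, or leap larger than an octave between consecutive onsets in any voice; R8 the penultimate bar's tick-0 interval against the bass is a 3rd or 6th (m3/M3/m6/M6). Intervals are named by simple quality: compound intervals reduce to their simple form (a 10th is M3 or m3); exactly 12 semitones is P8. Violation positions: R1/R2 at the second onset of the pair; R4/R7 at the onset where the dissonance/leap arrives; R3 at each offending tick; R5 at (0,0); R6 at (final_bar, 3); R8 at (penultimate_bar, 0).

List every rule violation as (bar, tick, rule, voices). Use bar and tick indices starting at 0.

(1, 0, R4, (0, 1))
(1, 0, R7, (1,))
(1, 2, R7, (1,))
(7, 0, R1, (0, 1))
(9, 0, R7, (1,))
(10, 0, R2, (0, 1))
(10, 0, R7, (1,))

bar 0: v0=F3 v1=F4 downbeat P8
bar 1: v0=A3 v1=D5 downbeat P4
bar 2: v0=B3 v1=G4 downbeat m6
bar 3: v0=A3 v1=A4 downbeat P8
bar 4: v0=G3 v1=E4 downbeat M6
bar 5: v0=A3 v1=C4 downbeat m3
bar 6: v0=C4 v1=E4 downbeat M3
bar 7: v0=D4 v1=D5 downbeat P8
bar 8: v0=B3 v1=G4 downbeat m6
bar 9: v0=E3 v1=C4 downbeat m6
bar 10: v0=F3 v1=F4 downbeat P8
  -> R4 @ bar 1 tick 0 v(0, 1): A3/D5 P4 untreated
  -> R7 @ bar 1 tick 0 v(1,): A3->D5 leap 17st
  -> R7 @ bar 1 tick 2 v(1,): D5->C4 leap 14st
  -> R1 @ bar 7 tick 0 v(0, 1): C4/C5 P8 -> D4/D5 P8 similar
  -> R7 @ bar 9 tick 0 v(1,): B4->C4 leap 11st
  -> R2 @ bar 10 tick 0 v(0, 1): E3/G3 m3 -> F3/F4 P8 similar
  -> R7 @ bar 10 tick 0 v(1,): G3->F4 leap 10st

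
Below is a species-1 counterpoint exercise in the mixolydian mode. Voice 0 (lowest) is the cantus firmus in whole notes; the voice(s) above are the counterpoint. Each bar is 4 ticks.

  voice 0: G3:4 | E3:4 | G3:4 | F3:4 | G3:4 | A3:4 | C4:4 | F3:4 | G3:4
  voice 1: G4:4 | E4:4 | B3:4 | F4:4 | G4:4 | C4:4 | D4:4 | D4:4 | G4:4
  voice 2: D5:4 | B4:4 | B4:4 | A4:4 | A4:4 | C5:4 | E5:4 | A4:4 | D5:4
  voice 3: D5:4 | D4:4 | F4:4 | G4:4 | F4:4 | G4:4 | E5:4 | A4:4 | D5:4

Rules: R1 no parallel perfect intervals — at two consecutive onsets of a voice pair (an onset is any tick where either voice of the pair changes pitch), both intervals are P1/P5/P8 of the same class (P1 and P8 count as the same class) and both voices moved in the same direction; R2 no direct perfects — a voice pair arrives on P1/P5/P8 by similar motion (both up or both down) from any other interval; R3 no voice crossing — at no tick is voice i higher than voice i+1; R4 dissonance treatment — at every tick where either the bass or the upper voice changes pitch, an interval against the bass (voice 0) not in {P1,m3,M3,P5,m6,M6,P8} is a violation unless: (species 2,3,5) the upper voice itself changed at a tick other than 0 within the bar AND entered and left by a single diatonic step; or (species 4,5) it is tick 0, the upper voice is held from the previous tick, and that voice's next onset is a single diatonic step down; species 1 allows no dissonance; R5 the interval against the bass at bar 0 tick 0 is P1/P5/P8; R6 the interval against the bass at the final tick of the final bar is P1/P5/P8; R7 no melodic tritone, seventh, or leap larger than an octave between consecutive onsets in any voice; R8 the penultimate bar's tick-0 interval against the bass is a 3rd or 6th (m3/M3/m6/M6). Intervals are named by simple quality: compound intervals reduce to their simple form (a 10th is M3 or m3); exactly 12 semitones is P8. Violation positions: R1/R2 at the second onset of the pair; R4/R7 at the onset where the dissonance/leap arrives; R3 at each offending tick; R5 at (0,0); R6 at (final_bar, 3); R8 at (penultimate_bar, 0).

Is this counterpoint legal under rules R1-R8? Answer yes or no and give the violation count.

bar 0: v0=G3 v1=G4 v2=D5 v3=D5 (P5)
bar 1: v0=E3 v1=E4 v2=B4 v3=D4 (m7)
bar 2: v0=G3 v1=B3 v2=B4 v3=F4 (m7)
bar 3: v0=F3 v1=F4 v2=A4 v3=G4 (M2)
bar 4: v0=G3 v1=G4 v2=A4 v3=F4 (m7)
bar 5: v0=A3 v1=C4 v2=C5 v3=G4 (m7)
bar 6: v0=C4 v1=D4 v2=E5 v3=E5 (M3)
bar 7: v0=F3 v1=D4 v2=A4 v3=A4 (M3)
bar 8: v0=G3 v1=G4 v2=D5 v3=D5 (P5)
  R1 @ bar1.0: G3/G4 P8 -> E3/E4 P8 similar
  R1 @ bar1.0: G3/D5 P5 -> E3/B4 P5 similar
  R1 @ bar1.0: G4/D5 P5 -> E4/B4 P5 similar
  R3 @ bar1.0: B4 above D4
  R4 @ bar1.0: E3/D4 m7 untreated
  R3 @ bar1.1: B4 above D4
  R3 @ bar1.2: B4 above D4
  R3 @ bar1.3: B4 above D4
  R3 @ bar2.0: B4 above F4
  R4 @ bar2.0: G3/F4 m7 untreated
  R3 @ bar2.1: B4 above F4
  R3 @ bar2.2: B4 above F4
  R3 @ bar2.3: B4 above F4
  R3 @ bar3.0: A4 above G4
  R4 @ bar3.0: F3/G4 M2 untreated
  R7 @ bar3.0: B3->F4 leap 6st
  R3 @ bar3.1: A4 above G4
  R3 @ bar3.2: A4 above G4
  R3 @ bar3.3: A4 above G4
  R1 @ bar4.0: F3/F4 P8 -> G3/G4 P8 similar
  R3 @ bar4.0: A4 above F4
  R4 @ bar4.0: G3/A4 M2 untreated
  R4 @ bar4.0: G3/F4 m7 untreated
  R3 @ bar4.1: A4 above F4
  R3 @ bar4.2: A4 above F4
  R3 @ bar4.3: A4 above F4
  R3 @ bar5.0: C5 above G4
  R4 @ bar5.0: A3/G4 m7 untreated
  R3 @ bar5.1: C5 above G4
  R3 @ bar5.2: C5 above G4
  R3 @ bar5.3: C5 above G4
  R2 @ bar6.0: C5/G4 P4 -> E5/E5 P1 similar
  R4 @ bar6.0: C4/D4 M2 untreated
  R1 @ bar7.0: E5/E5 P1 -> A4/A4 P1 similar
  R1 @ bar8.0: D4/A4 P5 -> G4/D5 P5 similar
  R1 @ bar8.0: D4/A4 P5 -> G4/D5 P5 similar
  R1 @ bar8.0: A4/A4 P1 -> D5/D5 P1 similar
  R2 @ bar8.0: F3/D4 M6 -> G3/G4 P8 similar
  R2 @ bar8.0: F3/A4 M3 -> G3/D5 P5 similar
  R2 @ bar8.0: F3/A4 M3 -> G3/D5 P5 similar

No (40 violations)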